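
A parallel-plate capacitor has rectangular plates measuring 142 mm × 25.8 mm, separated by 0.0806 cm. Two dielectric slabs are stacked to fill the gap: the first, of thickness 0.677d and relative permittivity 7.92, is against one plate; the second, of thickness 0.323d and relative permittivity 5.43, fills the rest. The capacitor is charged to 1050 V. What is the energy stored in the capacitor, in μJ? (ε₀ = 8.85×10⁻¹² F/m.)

A = 142 × 25.8 mm² = 3.66×10⁻³ m².
Stacked slabs ⇒ two capacitors in series, each with the full plate area.
C₁ = κ₁ε₀A/d₁ = 7.92 × 8.85×10⁻¹² × 3.66×10⁻³ / 5.46×10⁻⁴ = 4.71×10⁻¹⁰ F.
C₂ = κ₂ε₀A/d₂ = 5.43 × 8.85×10⁻¹² × 3.66×10⁻³ / 2.60×10⁻⁴ = 6.76×10⁻¹⁰ F.
C = (1/C₁ + 1/C₂)⁻¹ = 2.77×10⁻¹⁰ F.
U = ½CV² = ½ × 2.77×10⁻¹⁰ × (1050)² = 1.53×10⁻⁴ J.

U ≈ 153 μJ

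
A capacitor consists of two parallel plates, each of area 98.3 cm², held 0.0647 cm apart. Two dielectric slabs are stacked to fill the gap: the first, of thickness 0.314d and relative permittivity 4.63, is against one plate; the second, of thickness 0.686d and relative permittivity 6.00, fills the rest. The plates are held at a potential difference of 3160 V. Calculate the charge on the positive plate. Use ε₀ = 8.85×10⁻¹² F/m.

A = 98.3 cm² = 9.83×10⁻³ m².
Stacked slabs ⇒ two capacitors in series, each with the full plate area.
C₁ = κ₁ε₀A/d₁ = 4.63 × 8.85×10⁻¹² × 9.83×10⁻³ / 2.03×10⁻⁴ = 1.98×10⁻⁹ F.
C₂ = κ₂ε₀A/d₂ = 6.00 × 8.85×10⁻¹² × 9.83×10⁻³ / 4.44×10⁻⁴ = 1.18×10⁻⁹ F.
C = (1/C₁ + 1/C₂)⁻¹ = 7.38×10⁻¹⁰ F.
Q = CV = 7.38×10⁻¹⁰ × 3160 = 2.33×10⁻⁶ C.

Q ≈ 2.33 μC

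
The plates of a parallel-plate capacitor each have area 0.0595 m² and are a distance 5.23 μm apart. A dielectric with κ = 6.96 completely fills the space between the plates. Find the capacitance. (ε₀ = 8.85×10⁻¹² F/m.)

C = κε₀A/d = 6.96 × 8.85×10⁻¹² × 5.95×10⁻² / 5.23×10⁻⁶ = 7.01×10⁻⁷ F.

C ≈ 0.701 μF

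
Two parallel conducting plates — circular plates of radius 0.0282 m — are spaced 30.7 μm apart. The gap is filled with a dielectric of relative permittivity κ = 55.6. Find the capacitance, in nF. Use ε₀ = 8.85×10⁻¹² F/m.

A = π(0.0282 m)² = 2.50×10⁻³ m².
C = κε₀A/d = 55.6 × 8.85×10⁻¹² × 2.50×10⁻³ / 3.07×10⁻⁵ = 4.00×10⁻⁸ F.

C ≈ 40.0 nF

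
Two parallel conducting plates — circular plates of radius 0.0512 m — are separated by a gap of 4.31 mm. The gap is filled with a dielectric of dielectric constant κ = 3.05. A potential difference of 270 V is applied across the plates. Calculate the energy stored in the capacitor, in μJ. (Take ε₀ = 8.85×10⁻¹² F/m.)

1.88 μJ

A = π(0.0512 m)² = 8.24×10⁻³ m².
C = κε₀A/d = 3.05 × 8.85×10⁻¹² × 8.24×10⁻³ / 4.31×10⁻³ = 5.16×10⁻¹¹ F.
U = ½CV² = ½ × 5.16×10⁻¹¹ × (270)² = 1.88×10⁻⁶ J.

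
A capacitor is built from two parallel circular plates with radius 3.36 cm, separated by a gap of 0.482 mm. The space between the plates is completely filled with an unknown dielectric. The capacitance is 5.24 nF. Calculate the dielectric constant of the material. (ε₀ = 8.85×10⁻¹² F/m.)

A = π(3.36 cm)² = 3.55×10⁻³ m².
κ = Cd/(ε₀A) = 5.24×10⁻⁹ × 4.82×10⁻⁴ / (8.85×10⁻¹² × 3.55×10⁻³) = 80.5.

80.5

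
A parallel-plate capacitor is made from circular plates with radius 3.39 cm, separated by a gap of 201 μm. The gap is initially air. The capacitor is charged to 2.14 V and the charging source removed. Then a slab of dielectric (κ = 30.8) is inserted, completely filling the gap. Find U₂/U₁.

0.0325

Isolated ⇒ Q is held fixed.
C₂ = 30.8 C₁ and U = Q²/(2C), so U₂/U₁ = C₁/C₂ = 0.0325.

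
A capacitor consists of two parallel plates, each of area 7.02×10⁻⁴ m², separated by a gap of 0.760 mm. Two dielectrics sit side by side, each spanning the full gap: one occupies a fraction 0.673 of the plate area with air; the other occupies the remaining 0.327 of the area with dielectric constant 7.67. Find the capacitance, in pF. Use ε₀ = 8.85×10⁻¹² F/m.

26.0 pF

Side-by-side slabs ⇒ two capacitors in parallel, each spanning the full gap.
C₁ = κ₁ε₀A₁/d = 1.00 × 8.85×10⁻¹² × 4.72×10⁻⁴ / 7.60×10⁻⁴ = 5.50×10⁻¹² F.
C₂ = κ₂ε₀A₂/d = 7.67 × 8.85×10⁻¹² × 2.30×10⁻⁴ / 7.60×10⁻⁴ = 2.05×10⁻¹¹ F.
C = C₁ + C₂ = 2.60×10⁻¹¹ F.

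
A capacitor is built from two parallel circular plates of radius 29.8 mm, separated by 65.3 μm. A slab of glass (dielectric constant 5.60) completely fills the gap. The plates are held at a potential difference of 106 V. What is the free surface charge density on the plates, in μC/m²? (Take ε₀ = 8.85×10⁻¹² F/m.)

σ ≈ 80.4 μC/m²

A = π(29.8 mm)² = 2.79×10⁻³ m².
C = κε₀A/d = 5.60 × 8.85×10⁻¹² × 2.79×10⁻³ / 6.53×10⁻⁵ = 2.12×10⁻⁹ F.
σ = Q/A = CV/A = 2.12×10⁻⁹ × 106 / 2.79×10⁻³ = 8.04×10⁻⁵ C/m².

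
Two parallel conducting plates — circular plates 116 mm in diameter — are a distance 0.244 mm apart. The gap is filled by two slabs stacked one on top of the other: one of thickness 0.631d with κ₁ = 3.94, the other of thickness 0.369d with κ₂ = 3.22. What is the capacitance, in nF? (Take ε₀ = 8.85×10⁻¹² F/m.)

A = π(116/2 mm)² = 1.06×10⁻² m².
Stacked slabs ⇒ two capacitors in series, each with the full plate area.
C₁ = κ₁ε₀A/d₁ = 3.94 × 8.85×10⁻¹² × 1.06×10⁻² / 1.54×10⁻⁴ = 2.39×10⁻⁹ F.
C₂ = κ₂ε₀A/d₂ = 3.22 × 8.85×10⁻¹² × 1.06×10⁻² / 9.00×10⁻⁵ = 3.34×10⁻⁹ F.
C = (1/C₁ + 1/C₂)⁻¹ = 1.40×10⁻⁹ F.

C ≈ 1.40 nF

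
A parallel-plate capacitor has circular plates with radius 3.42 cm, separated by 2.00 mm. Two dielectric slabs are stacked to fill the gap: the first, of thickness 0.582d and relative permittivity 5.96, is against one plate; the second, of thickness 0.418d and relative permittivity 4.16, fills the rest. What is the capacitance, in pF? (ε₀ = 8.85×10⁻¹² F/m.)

A = π(3.42 cm)² = 3.67×10⁻³ m².
Stacked slabs ⇒ two capacitors in series, each with the full plate area.
C₁ = κ₁ε₀A/d₁ = 5.96 × 8.85×10⁻¹² × 3.67×10⁻³ / 1.16×10⁻³ = 1.67×10⁻¹⁰ F.
C₂ = κ₂ε₀A/d₂ = 4.16 × 8.85×10⁻¹² × 3.67×10⁻³ / 8.36×10⁻⁴ = 1.62×10⁻¹⁰ F.
C = (1/C₁ + 1/C₂)⁻¹ = 8.21×10⁻¹¹ F.

82.1 pF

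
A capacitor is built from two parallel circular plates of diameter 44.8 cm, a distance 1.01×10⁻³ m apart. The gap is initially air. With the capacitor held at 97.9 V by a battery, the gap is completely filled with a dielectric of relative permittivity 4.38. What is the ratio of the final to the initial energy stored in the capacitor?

4.38

Battery connected ⇒ V is held fixed.
C₂ = 4.38 C₁ and U = ½CV², so U₂/U₁ = C₂/C₁ = 4.38.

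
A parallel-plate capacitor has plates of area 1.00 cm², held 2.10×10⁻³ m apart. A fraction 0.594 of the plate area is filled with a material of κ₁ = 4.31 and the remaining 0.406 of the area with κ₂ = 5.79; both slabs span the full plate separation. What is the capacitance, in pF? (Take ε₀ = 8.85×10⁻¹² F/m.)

A = 1.00 cm² = 1.00×10⁻⁴ m².
Side-by-side slabs ⇒ two capacitors in parallel, each spanning the full gap.
C₁ = κ₁ε₀A₁/d = 4.31 × 8.85×10⁻¹² × 5.94×10⁻⁵ / 2.10×10⁻³ = 1.08×10⁻¹² F.
C₂ = κ₂ε₀A₂/d = 5.79 × 8.85×10⁻¹² × 4.06×10⁻⁵ / 2.10×10⁻³ = 9.91×10⁻¹³ F.
C = C₁ + C₂ = 2.07×10⁻¹² F.

2.07 pF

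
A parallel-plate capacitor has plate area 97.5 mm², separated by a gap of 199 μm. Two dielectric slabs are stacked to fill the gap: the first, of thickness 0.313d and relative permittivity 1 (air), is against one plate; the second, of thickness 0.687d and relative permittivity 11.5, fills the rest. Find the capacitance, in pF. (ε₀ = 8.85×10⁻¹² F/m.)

A = 97.5 mm² = 9.75×10⁻⁵ m².
Stacked slabs ⇒ two capacitors in series, each with the full plate area.
C₁ = κ₁ε₀A/d₁ = 1.00 × 8.85×10⁻¹² × 9.75×10⁻⁵ / 6.23×10⁻⁵ = 1.39×10⁻¹¹ F.
C₂ = κ₂ε₀A/d₂ = 11.5 × 8.85×10⁻¹² × 9.75×10⁻⁵ / 1.37×10⁻⁴ = 7.26×10⁻¹¹ F.
C = (1/C₁ + 1/C₂)⁻¹ = 1.16×10⁻¹¹ F.

C ≈ 11.6 pF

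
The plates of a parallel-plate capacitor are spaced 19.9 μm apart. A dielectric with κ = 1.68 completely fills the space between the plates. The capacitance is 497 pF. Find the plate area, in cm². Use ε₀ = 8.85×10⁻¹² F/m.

A = Cd/(κε₀) = 4.97×10⁻¹⁰ × 1.99×10⁻⁵ / (1.68 × 8.85×10⁻¹²) = 6.65×10⁻⁴ m².

6.65 cm²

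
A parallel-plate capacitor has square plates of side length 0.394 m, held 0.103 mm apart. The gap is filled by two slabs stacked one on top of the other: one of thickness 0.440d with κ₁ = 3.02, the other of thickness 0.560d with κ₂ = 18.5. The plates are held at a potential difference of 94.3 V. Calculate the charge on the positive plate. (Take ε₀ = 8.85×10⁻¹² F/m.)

7.15 μC

A = (0.394 m)² = 0.155 m².
Stacked slabs ⇒ two capacitors in series, each with the full plate area.
C₁ = κ₁ε₀A/d₁ = 3.02 × 8.85×10⁻¹² × 0.155 / 4.53×10⁻⁵ = 9.15×10⁻⁸ F.
C₂ = κ₂ε₀A/d₂ = 18.5 × 8.85×10⁻¹² × 0.155 / 5.77×10⁻⁵ = 4.41×10⁻⁷ F.
C = (1/C₁ + 1/C₂)⁻¹ = 7.58×10⁻⁸ F.
Q = CV = 7.58×10⁻⁸ × 94.3 = 7.15×10⁻⁶ C.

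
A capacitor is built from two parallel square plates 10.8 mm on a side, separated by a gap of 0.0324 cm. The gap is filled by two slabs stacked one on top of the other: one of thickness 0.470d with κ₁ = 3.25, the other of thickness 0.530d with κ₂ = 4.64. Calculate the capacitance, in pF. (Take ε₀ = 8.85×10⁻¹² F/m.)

A = (10.8 mm)² = 1.17×10⁻⁴ m².
Stacked slabs ⇒ two capacitors in series, each with the full plate area.
C₁ = κ₁ε₀A/d₁ = 3.25 × 8.85×10⁻¹² × 1.17×10⁻⁴ / 1.52×10⁻⁴ = 2.20×10⁻¹¹ F.
C₂ = κ₂ε₀A/d₂ = 4.64 × 8.85×10⁻¹² × 1.17×10⁻⁴ / 1.72×10⁻⁴ = 2.79×10⁻¹¹ F.
C = (1/C₁ + 1/C₂)⁻¹ = 1.23×10⁻¹¹ F.

12.3 pF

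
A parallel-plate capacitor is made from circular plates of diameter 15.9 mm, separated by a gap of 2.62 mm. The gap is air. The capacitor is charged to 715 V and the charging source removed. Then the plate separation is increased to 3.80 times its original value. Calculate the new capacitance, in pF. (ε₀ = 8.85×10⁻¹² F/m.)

0.176 pF

A = π(15.9/2 mm)² = 1.99×10⁻⁴ m².
Initially C₁ = ε₀A/d = 8.85×10⁻¹² × 1.99×10⁻⁴ / 2.62×10⁻³ = 6.71×10⁻¹³ F.
C = ε₀A/d scales as 1/d, so C₂/C₁ = d₁/d₂ = 1/3.80 = 0.263.
C₂ = 0.263 × 6.71×10⁻¹³ = 1.76×10⁻¹³ F.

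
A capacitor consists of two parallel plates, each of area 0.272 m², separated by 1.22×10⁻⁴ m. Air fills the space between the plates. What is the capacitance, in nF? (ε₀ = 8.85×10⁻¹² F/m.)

C = ε₀A/d = 8.85×10⁻¹² × 0.272 / 1.22×10⁻⁴ = 1.97×10⁻⁸ F.

C ≈ 19.7 nF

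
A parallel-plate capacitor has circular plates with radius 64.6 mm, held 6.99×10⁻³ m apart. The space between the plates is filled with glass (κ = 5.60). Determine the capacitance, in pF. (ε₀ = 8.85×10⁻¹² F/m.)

C ≈ 93.0 pF

A = π(64.6 mm)² = 1.31×10⁻² m².
C = κε₀A/d = 5.60 × 8.85×10⁻¹² × 1.31×10⁻² / 6.99×10⁻³ = 9.30×10⁻¹¹ F.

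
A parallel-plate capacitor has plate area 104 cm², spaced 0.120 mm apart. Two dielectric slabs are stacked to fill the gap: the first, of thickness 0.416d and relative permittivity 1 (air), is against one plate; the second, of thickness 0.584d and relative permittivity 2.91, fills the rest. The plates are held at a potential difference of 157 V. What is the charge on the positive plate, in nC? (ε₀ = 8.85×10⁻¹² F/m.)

Q ≈ 195 nC

A = 104 cm² = 1.04×10⁻² m².
Stacked slabs ⇒ two capacitors in series, each with the full plate area.
C₁ = κ₁ε₀A/d₁ = 1.00 × 8.85×10⁻¹² × 1.04×10⁻² / 4.99×10⁻⁵ = 1.84×10⁻⁹ F.
C₂ = κ₂ε₀A/d₂ = 2.91 × 8.85×10⁻¹² × 1.04×10⁻² / 7.01×10⁻⁵ = 3.82×10⁻⁹ F.
C = (1/C₁ + 1/C₂)⁻¹ = 1.24×10⁻⁹ F.
Q = CV = 1.24×10⁻⁹ × 157 = 1.95×10⁻⁷ C.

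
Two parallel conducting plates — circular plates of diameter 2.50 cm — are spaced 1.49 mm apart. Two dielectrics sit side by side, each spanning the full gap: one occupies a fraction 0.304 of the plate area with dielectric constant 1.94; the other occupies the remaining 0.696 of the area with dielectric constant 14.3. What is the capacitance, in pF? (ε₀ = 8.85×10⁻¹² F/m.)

C ≈ 30.7 pF

A = π(2.50/2 cm)² = 4.91×10⁻⁴ m².
Side-by-side slabs ⇒ two capacitors in parallel, each spanning the full gap.
C₁ = κ₁ε₀A₁/d = 1.94 × 8.85×10⁻¹² × 1.49×10⁻⁴ / 1.49×10⁻³ = 1.72×10⁻¹² F.
C₂ = κ₂ε₀A₂/d = 14.3 × 8.85×10⁻¹² × 3.42×10⁻⁴ / 1.49×10⁻³ = 2.90×10⁻¹¹ F.
C = C₁ + C₂ = 3.07×10⁻¹¹ F.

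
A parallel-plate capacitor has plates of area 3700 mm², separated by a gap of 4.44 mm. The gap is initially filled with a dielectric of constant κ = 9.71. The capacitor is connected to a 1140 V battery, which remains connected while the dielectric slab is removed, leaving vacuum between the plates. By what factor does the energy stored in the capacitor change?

0.103

Battery connected ⇒ V is held fixed.
C₂ = 0.103 C₁ and U = ½CV², so U₂/U₁ = C₂/C₁ = 0.103.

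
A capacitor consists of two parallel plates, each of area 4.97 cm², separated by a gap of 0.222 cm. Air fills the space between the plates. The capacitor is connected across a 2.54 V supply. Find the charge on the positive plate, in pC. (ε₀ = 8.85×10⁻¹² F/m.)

A = 4.97 cm² = 4.97×10⁻⁴ m².
C = ε₀A/d = 8.85×10⁻¹² × 4.97×10⁻⁴ / 2.22×10⁻³ = 1.98×10⁻¹² F.
Q = CV = 1.98×10⁻¹² × 2.54 = 5.03×10⁻¹² C.

Q ≈ 5.03 pC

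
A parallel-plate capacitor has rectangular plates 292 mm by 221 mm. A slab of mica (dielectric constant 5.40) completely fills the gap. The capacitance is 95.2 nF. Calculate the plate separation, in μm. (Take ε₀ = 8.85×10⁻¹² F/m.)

A = 292 × 221 mm² = 6.45×10⁻² m².
d = κε₀A/C = 5.40 × 8.85×10⁻¹² × 6.45×10⁻² / 9.52×10⁻⁸ = 3.24×10⁻⁵ m.

d ≈ 32.4 μm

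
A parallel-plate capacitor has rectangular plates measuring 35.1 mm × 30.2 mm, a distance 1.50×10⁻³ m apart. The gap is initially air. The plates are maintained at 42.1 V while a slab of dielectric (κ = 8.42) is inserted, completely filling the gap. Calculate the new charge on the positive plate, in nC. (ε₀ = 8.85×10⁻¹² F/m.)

2.22 nC

A = 35.1 × 30.2 mm² = 1.06×10⁻³ m².
Initially C₁ = ε₀A/d = 8.85×10⁻¹² × 1.06×10⁻³ / 1.50×10⁻³ = 6.25×10⁻¹² F.
Q₁ = 2.63×10⁻¹⁰ C.
Battery connected ⇒ V is held fixed. C₂ = 8.42 C₁ and Q = CV, so Q₂/Q₁ = C₂/C₁ = 8.42.
Q₂ = 8.42 × 2.63×10⁻¹⁰ = 2.22×10⁻⁹ C.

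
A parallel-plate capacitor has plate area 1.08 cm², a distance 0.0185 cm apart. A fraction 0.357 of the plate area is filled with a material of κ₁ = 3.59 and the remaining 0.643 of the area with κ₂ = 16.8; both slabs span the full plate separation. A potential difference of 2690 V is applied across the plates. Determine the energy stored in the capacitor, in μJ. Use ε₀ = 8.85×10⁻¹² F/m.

A = 1.08 cm² = 1.08×10⁻⁴ m².
Side-by-side slabs ⇒ two capacitors in parallel, each spanning the full gap.
C₁ = κ₁ε₀A₁/d = 3.59 × 8.85×10⁻¹² × 3.86×10⁻⁵ / 1.85×10⁻⁴ = 6.62×10⁻¹² F.
C₂ = κ₂ε₀A₂/d = 16.8 × 8.85×10⁻¹² × 6.94×10⁻⁵ / 1.85×10⁻⁴ = 5.58×10⁻¹¹ F.
C = C₁ + C₂ = 6.24×10⁻¹¹ F.
U = ½CV² = ½ × 6.24×10⁻¹¹ × (2690)² = 2.26×10⁻⁴ J.

U ≈ 226 μJ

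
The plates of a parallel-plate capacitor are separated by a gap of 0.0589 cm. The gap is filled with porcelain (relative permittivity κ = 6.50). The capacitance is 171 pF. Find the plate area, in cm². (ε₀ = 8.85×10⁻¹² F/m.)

17.5 cm²

A = Cd/(κε₀) = 1.71×10⁻¹⁰ × 5.89×10⁻⁴ / (6.50 × 8.85×10⁻¹²) = 1.75×10⁻³ m².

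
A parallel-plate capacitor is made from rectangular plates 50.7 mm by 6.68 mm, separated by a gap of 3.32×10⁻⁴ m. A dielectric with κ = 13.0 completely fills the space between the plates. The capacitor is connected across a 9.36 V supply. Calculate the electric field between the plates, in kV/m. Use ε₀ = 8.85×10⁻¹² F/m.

E = V/d = 9.36 / 3.32×10⁻⁴ = 2.82×10⁴ V/m.

E ≈ 28.2 kV/m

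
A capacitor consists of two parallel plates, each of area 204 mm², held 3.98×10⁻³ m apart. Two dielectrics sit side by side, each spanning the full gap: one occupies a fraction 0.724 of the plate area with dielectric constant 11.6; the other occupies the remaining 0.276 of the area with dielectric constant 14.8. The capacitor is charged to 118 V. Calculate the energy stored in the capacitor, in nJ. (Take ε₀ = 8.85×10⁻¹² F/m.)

39.4 nJ

A = 204 mm² = 2.04×10⁻⁴ m².
Side-by-side slabs ⇒ two capacitors in parallel, each spanning the full gap.
C₁ = κ₁ε₀A₁/d = 11.6 × 8.85×10⁻¹² × 1.48×10⁻⁴ / 3.98×10⁻³ = 3.81×10⁻¹² F.
C₂ = κ₂ε₀A₂/d = 14.8 × 8.85×10⁻¹² × 5.63×10⁻⁵ / 3.98×10⁻³ = 1.85×10⁻¹² F.
C = C₁ + C₂ = 5.66×10⁻¹² F.
U = ½CV² = ½ × 5.66×10⁻¹² × (118)² = 3.94×10⁻⁸ J.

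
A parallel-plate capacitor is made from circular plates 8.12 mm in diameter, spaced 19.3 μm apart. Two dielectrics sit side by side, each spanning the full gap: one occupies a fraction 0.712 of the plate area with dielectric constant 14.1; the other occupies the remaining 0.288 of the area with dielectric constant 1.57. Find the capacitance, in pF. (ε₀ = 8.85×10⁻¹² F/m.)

C ≈ 249 pF

A = π(8.12/2 mm)² = 5.18×10⁻⁵ m².
Side-by-side slabs ⇒ two capacitors in parallel, each spanning the full gap.
C₁ = κ₁ε₀A₁/d = 14.1 × 8.85×10⁻¹² × 3.69×10⁻⁵ / 1.93×10⁻⁵ = 2.38×10⁻¹⁰ F.
C₂ = κ₂ε₀A₂/d = 1.57 × 8.85×10⁻¹² × 1.49×10⁻⁵ / 1.93×10⁻⁵ = 1.07×10⁻¹¹ F.
C = C₁ + C₂ = 2.49×10⁻¹⁰ F.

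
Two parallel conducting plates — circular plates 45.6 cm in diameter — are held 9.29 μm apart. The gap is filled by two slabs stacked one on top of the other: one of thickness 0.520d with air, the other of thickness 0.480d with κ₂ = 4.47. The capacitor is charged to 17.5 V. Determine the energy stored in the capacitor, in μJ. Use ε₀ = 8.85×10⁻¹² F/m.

A = π(45.6/2 cm)² = 0.163 m².
Stacked slabs ⇒ two capacitors in series, each with the full plate area.
C₁ = κ₁ε₀A/d₁ = 1.00 × 8.85×10⁻¹² × 0.163 / 4.83×10⁻⁶ = 2.99×10⁻⁷ F.
C₂ = κ₂ε₀A/d₂ = 4.47 × 8.85×10⁻¹² × 0.163 / 4.46×10⁻⁶ = 1.45×10⁻⁶ F.
C = (1/C₁ + 1/C₂)⁻¹ = 2.48×10⁻⁷ F.
U = ½CV² = ½ × 2.48×10⁻⁷ × (17.5)² = 3.80×10⁻⁵ J.

38.0 μJ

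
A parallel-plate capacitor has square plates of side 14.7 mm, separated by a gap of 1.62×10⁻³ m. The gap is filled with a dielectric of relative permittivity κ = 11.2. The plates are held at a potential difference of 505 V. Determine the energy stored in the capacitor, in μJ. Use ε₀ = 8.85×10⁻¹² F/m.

A = (14.7 mm)² = 2.16×10⁻⁴ m².
C = κε₀A/d = 11.2 × 8.85×10⁻¹² × 2.16×10⁻⁴ / 1.62×10⁻³ = 1.32×10⁻¹¹ F.
U = ½CV² = ½ × 1.32×10⁻¹¹ × (505)² = 1.69×10⁻⁶ J.

U ≈ 1.69 μJ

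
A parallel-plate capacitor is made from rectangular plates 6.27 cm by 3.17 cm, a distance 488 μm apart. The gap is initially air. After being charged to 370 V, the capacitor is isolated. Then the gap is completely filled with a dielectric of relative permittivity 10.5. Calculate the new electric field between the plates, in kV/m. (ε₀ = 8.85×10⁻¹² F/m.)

E ≈ 72.2 kV/m

A = 6.27 × 3.17 cm² = 1.99×10⁻³ m².
Initially C₁ = ε₀A/d = 8.85×10⁻¹² × 1.99×10⁻³ / 4.88×10⁻⁴ = 3.60×10⁻¹¹ F.
E₁ = 7.58×10⁵ V/m.
Isolated ⇒ Q is held fixed. V₂ = Q/C₂ = V₁/10.5; E = V/d, so E₂/E₁ = (V₂/V₁)(d₁/d₂) = 0.0952.
E₂ = 0.0952 × 7.58×10⁵ = 7.22×10⁴ V/m.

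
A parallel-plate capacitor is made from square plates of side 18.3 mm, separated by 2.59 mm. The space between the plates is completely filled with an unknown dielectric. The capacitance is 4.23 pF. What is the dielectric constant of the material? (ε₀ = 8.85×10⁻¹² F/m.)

κ ≈ 3.70

A = (18.3 mm)² = 3.35×10⁻⁴ m².
κ = Cd/(ε₀A) = 4.23×10⁻¹² × 2.59×10⁻³ / (8.85×10⁻¹² × 3.35×10⁻⁴) = 3.70.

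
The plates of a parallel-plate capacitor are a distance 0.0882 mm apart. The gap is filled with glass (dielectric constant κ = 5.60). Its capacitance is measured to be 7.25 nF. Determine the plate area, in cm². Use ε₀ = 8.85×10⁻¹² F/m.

A = Cd/(κε₀) = 7.25×10⁻⁹ × 8.82×10⁻⁵ / (5.60 × 8.85×10⁻¹²) = 1.29×10⁻² m².

A ≈ 129 cm²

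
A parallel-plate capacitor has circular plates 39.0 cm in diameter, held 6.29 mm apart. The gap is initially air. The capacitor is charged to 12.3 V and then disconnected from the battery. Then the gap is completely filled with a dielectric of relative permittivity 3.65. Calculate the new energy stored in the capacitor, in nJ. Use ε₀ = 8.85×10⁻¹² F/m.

U ≈ 3.48 nJ

A = π(39.0/2 cm)² = 0.119 m².
Initially C₁ = ε₀A/d = 8.85×10⁻¹² × 0.119 / 6.29×10⁻³ = 1.68×10⁻¹⁰ F.
U₁ = 1.27×10⁻⁸ J.
Isolated ⇒ Q is held fixed. C₂ = 3.65 C₁ and U = Q²/(2C), so U₂/U₁ = C₁/C₂ = 0.274.
U₂ = 0.274 × 1.27×10⁻⁸ = 3.48×10⁻⁹ J.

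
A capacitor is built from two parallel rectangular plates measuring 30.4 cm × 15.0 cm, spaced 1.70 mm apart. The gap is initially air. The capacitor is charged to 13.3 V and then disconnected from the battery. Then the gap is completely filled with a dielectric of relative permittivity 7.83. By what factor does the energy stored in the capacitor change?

Isolated ⇒ Q is held fixed.
C₂ = 7.83 C₁ and U = Q²/(2C), so U₂/U₁ = C₁/C₂ = 0.128.

0.128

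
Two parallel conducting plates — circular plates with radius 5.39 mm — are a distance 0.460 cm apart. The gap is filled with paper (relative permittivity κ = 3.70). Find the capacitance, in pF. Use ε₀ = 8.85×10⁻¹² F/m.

C ≈ 0.650 pF

A = π(5.39 mm)² = 9.13×10⁻⁵ m².
C = κε₀A/d = 3.70 × 8.85×10⁻¹² × 9.13×10⁻⁵ / 4.60×10⁻³ = 6.50×10⁻¹³ F.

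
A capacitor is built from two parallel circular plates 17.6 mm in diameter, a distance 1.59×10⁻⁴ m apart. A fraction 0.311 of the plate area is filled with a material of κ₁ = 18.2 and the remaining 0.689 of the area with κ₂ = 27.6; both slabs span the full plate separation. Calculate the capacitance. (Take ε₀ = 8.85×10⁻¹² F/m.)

A = π(17.6/2 mm)² = 2.43×10⁻⁴ m².
Side-by-side slabs ⇒ two capacitors in parallel, each spanning the full gap.
C₁ = κ₁ε₀A₁/d = 18.2 × 8.85×10⁻¹² × 7.57×10⁻⁵ / 1.59×10⁻⁴ = 7.66×10⁻¹¹ F.
C₂ = κ₂ε₀A₂/d = 27.6 × 8.85×10⁻¹² × 1.68×10⁻⁴ / 1.59×10⁻⁴ = 2.58×10⁻¹⁰ F.
C = C₁ + C₂ = 3.34×10⁻¹⁰ F.

334 pF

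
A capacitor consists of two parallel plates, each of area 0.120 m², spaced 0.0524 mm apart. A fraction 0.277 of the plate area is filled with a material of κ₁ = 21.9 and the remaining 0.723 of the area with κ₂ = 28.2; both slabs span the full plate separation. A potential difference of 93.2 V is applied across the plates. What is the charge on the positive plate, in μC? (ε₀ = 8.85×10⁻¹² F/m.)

Side-by-side slabs ⇒ two capacitors in parallel, each spanning the full gap.
C₁ = κ₁ε₀A₁/d = 21.9 × 8.85×10⁻¹² × 3.32×10⁻² / 5.24×10⁻⁵ = 1.23×10⁻⁷ F.
C₂ = κ₂ε₀A₂/d = 28.2 × 8.85×10⁻¹² × 8.68×10⁻² / 5.24×10⁻⁵ = 4.13×10⁻⁷ F.
C = C₁ + C₂ = 5.36×10⁻⁷ F.
Q = CV = 5.36×10⁻⁷ × 93.2 = 5.00×10⁻⁵ C.

50.0 μC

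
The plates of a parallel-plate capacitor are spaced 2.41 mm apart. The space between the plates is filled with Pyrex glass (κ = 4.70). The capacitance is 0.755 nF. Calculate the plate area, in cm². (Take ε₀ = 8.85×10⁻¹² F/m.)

A = Cd/(κε₀) = 7.55×10⁻¹⁰ × 2.41×10⁻³ / (4.70 × 8.85×10⁻¹²) = 4.37×10⁻² m².

A ≈ 437 cm²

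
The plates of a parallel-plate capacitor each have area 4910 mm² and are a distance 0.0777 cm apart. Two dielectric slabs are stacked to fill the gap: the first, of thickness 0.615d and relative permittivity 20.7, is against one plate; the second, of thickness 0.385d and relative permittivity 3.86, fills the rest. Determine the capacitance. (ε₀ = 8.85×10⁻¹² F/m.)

A = 4910 mm² = 4.91×10⁻³ m².
Stacked slabs ⇒ two capacitors in series, each with the full plate area.
C₁ = κ₁ε₀A/d₁ = 20.7 × 8.85×10⁻¹² × 4.91×10⁻³ / 4.78×10⁻⁴ = 1.88×10⁻⁹ F.
C₂ = κ₂ε₀A/d₂ = 3.86 × 8.85×10⁻¹² × 4.91×10⁻³ / 2.99×10⁻⁴ = 5.61×10⁻¹⁰ F.
C = (1/C₁ + 1/C₂)⁻¹ = 4.32×10⁻¹⁰ F.

C ≈ 432 pF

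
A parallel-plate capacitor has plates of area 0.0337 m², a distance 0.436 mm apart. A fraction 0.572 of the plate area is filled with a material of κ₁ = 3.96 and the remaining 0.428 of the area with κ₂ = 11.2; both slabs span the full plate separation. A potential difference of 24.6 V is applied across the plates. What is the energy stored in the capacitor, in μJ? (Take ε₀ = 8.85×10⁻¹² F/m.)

Side-by-side slabs ⇒ two capacitors in parallel, each spanning the full gap.
C₁ = κ₁ε₀A₁/d = 3.96 × 8.85×10⁻¹² × 1.93×10⁻² / 4.36×10⁻⁴ = 1.55×10⁻⁹ F.
C₂ = κ₂ε₀A₂/d = 11.2 × 8.85×10⁻¹² × 1.44×10⁻² / 4.36×10⁻⁴ = 3.28×10⁻⁹ F.
C = C₁ + C₂ = 4.83×10⁻⁹ F.
U = ½CV² = ½ × 4.83×10⁻⁹ × (24.6)² = 1.46×10⁻⁶ J.

U ≈ 1.46 μJ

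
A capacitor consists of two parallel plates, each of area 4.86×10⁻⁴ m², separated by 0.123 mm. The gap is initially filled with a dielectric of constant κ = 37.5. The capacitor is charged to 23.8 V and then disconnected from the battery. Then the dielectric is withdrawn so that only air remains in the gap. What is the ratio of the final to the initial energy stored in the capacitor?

U₂/U₁ ≈ 37.5

Isolated ⇒ Q is held fixed.
C₂ = 0.0267 C₁ and U = Q²/(2C), so U₂/U₁ = C₁/C₂ = 37.5.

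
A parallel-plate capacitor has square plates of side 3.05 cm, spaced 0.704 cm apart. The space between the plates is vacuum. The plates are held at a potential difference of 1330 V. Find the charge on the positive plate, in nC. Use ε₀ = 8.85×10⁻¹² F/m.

1.56 nC

A = (3.05 cm)² = 9.30×10⁻⁴ m².
C = ε₀A/d = 8.85×10⁻¹² × 9.30×10⁻⁴ / 7.04×10⁻³ = 1.17×10⁻¹² F.
Q = CV = 1.17×10⁻¹² × 1330 = 1.56×10⁻⁹ C.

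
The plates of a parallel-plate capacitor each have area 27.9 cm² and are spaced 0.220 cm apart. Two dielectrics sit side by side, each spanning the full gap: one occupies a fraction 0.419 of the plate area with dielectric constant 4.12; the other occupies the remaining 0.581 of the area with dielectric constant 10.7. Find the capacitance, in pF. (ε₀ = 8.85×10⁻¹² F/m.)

A = 27.9 cm² = 2.79×10⁻³ m².
Side-by-side slabs ⇒ two capacitors in parallel, each spanning the full gap.
C₁ = κ₁ε₀A₁/d = 4.12 × 8.85×10⁻¹² × 1.17×10⁻³ / 2.20×10⁻³ = 1.94×10⁻¹¹ F.
C₂ = κ₂ε₀A₂/d = 10.7 × 8.85×10⁻¹² × 1.62×10⁻³ / 2.20×10⁻³ = 6.98×10⁻¹¹ F.
C = C₁ + C₂ = 8.91×10⁻¹¹ F.

C ≈ 89.1 pF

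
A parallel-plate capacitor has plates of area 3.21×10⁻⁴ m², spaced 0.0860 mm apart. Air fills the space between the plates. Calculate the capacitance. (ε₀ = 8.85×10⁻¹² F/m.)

C ≈ 33.0 pF

C = ε₀A/d = 8.85×10⁻¹² × 3.21×10⁻⁴ / 8.60×10⁻⁵ = 3.30×10⁻¹¹ F.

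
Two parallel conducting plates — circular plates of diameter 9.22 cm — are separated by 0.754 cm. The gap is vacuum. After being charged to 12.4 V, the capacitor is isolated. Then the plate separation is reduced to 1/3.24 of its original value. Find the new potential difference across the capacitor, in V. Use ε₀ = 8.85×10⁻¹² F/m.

3.83 V

A = π(9.22/2 cm)² = 6.68×10⁻³ m².
Initially C₁ = ε₀A/d = 8.85×10⁻¹² × 6.68×10⁻³ / 7.54×10⁻³ = 7.84×10⁻¹² F.
V₁ = 12.4 V.
Isolated ⇒ Q is held fixed. C₂ = 3.24 C₁ and V = Q/C, so V₂/V₁ = C₁/C₂ = 0.309.
V₂ = 0.309 × 12.4 = 3.83 V.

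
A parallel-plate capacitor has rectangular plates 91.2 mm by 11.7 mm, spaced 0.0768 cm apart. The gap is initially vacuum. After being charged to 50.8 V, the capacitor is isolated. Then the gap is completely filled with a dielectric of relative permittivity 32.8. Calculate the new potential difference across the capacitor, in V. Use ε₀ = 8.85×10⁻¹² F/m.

V ≈ 1.55 V

A = 91.2 × 11.7 mm² = 1.07×10⁻³ m².
Initially C₁ = ε₀A/d = 8.85×10⁻¹² × 1.07×10⁻³ / 7.68×10⁻⁴ = 1.23×10⁻¹¹ F.
V₁ = 50.8 V.
Isolated ⇒ Q is held fixed. C₂ = 32.8 C₁ and V = Q/C, so V₂/V₁ = C₁/C₂ = 0.0305.
V₂ = 0.0305 × 50.8 = 1.55 V.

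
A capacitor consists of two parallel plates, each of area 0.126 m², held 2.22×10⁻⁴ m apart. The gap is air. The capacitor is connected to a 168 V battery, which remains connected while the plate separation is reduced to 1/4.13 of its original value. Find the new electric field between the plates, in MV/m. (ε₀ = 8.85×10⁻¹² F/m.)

Initially C₁ = ε₀A/d = 8.85×10⁻¹² × 0.126 / 2.22×10⁻⁴ = 5.02×10⁻⁹ F.
E₁ = 7.57×10⁵ V/m.
Battery connected ⇒ V is held fixed. E = V/d, so E₂/E₁ = d₁/d₂ = 4.13.
E₂ = 4.13 × 7.57×10⁵ = 3.13×10⁶ V/m.

3.13 MV/m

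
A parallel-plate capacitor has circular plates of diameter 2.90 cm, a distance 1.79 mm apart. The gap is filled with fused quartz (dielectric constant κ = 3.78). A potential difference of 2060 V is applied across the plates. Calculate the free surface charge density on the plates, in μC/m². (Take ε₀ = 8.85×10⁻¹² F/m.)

A = π(2.90/2 cm)² = 6.61×10⁻⁴ m².
C = κε₀A/d = 3.78 × 8.85×10⁻¹² × 6.61×10⁻⁴ / 1.79×10⁻³ = 1.23×10⁻¹¹ F.
σ = Q/A = CV/A = 1.23×10⁻¹¹ × 2060 / 6.61×10⁻⁴ = 3.85×10⁻⁵ C/m².

σ ≈ 38.5 μC/m²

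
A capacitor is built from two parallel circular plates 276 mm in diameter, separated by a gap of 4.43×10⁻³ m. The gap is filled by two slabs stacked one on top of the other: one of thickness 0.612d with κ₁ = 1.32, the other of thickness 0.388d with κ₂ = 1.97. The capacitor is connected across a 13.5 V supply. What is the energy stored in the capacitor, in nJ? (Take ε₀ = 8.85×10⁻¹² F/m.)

A = π(276/2 mm)² = 5.98×10⁻² m².
Stacked slabs ⇒ two capacitors in series, each with the full plate area.
C₁ = κ₁ε₀A/d₁ = 1.32 × 8.85×10⁻¹² × 5.98×10⁻² / 2.71×10⁻³ = 2.58×10⁻¹⁰ F.
C₂ = κ₂ε₀A/d₂ = 1.97 × 8.85×10⁻¹² × 5.98×10⁻² / 1.72×10⁻³ = 6.07×10⁻¹⁰ F.
C = (1/C₁ + 1/C₂)⁻¹ = 1.81×10⁻¹⁰ F.
U = ½CV² = ½ × 1.81×10⁻¹⁰ × (13.5)² = 1.65×10⁻⁸ J.

U ≈ 16.5 nJ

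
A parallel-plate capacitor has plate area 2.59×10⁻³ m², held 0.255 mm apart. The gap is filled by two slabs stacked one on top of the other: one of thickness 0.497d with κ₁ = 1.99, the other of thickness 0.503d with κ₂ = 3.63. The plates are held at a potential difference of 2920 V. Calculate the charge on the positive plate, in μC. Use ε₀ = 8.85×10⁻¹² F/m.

Q ≈ 0.676 μC

Stacked slabs ⇒ two capacitors in series, each with the full plate area.
C₁ = κ₁ε₀A/d₁ = 1.99 × 8.85×10⁻¹² × 2.59×10⁻³ / 1.27×10⁻⁴ = 3.60×10⁻¹⁰ F.
C₂ = κ₂ε₀A/d₂ = 3.63 × 8.85×10⁻¹² × 2.59×10⁻³ / 1.28×10⁻⁴ = 6.49×10⁻¹⁰ F.
C = (1/C₁ + 1/C₂)⁻¹ = 2.31×10⁻¹⁰ F.
Q = CV = 2.31×10⁻¹⁰ × 2920 = 6.76×10⁻⁷ C.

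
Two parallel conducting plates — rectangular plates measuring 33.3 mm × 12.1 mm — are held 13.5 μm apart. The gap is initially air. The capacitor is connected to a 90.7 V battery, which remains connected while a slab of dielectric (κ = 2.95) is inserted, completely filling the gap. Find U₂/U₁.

U₂/U₁ ≈ 2.95

Battery connected ⇒ V is held fixed.
C₂ = 2.95 C₁ and U = ½CV², so U₂/U₁ = C₂/C₁ = 2.95.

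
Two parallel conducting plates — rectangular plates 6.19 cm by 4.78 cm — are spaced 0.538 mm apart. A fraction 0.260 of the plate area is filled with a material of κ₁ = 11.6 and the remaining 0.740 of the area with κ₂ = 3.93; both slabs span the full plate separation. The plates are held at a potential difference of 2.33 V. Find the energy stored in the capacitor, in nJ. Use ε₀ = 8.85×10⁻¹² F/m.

U ≈ 0.783 nJ

A = 6.19 × 4.78 cm² = 2.96×10⁻³ m².
Side-by-side slabs ⇒ two capacitors in parallel, each spanning the full gap.
C₁ = κ₁ε₀A₁/d = 11.6 × 8.85×10⁻¹² × 7.69×10⁻⁴ / 5.38×10⁻⁴ = 1.47×10⁻¹⁰ F.
C₂ = κ₂ε₀A₂/d = 3.93 × 8.85×10⁻¹² × 2.19×10⁻³ / 5.38×10⁻⁴ = 1.42×10⁻¹⁰ F.
C = C₁ + C₂ = 2.88×10⁻¹⁰ F.
U = ½CV² = ½ × 2.88×10⁻¹⁰ × (2.33)² = 7.83×10⁻¹⁰ J.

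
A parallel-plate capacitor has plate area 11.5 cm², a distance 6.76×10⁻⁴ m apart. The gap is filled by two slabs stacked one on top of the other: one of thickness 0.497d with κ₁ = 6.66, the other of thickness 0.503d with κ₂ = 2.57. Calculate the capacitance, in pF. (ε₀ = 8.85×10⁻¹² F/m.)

55.7 pF

A = 11.5 cm² = 1.15×10⁻³ m².
Stacked slabs ⇒ two capacitors in series, each with the full plate area.
C₁ = κ₁ε₀A/d₁ = 6.66 × 8.85×10⁻¹² × 1.15×10⁻³ / 3.36×10⁻⁴ = 2.02×10⁻¹⁰ F.
C₂ = κ₂ε₀A/d₂ = 2.57 × 8.85×10⁻¹² × 1.15×10⁻³ / 3.40×10⁻⁴ = 7.69×10⁻¹¹ F.
C = (1/C₁ + 1/C₂)⁻¹ = 5.57×10⁻¹¹ F.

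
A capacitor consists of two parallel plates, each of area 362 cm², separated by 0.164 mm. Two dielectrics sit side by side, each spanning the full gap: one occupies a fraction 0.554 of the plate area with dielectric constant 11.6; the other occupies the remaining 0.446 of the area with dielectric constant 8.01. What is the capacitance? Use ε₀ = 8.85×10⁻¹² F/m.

C ≈ 19.5 nF

A = 362 cm² = 3.62×10⁻² m².
Side-by-side slabs ⇒ two capacitors in parallel, each spanning the full gap.
C₁ = κ₁ε₀A₁/d = 11.6 × 8.85×10⁻¹² × 2.01×10⁻² / 1.64×10⁻⁴ = 1.26×10⁻⁸ F.
C₂ = κ₂ε₀A₂/d = 8.01 × 8.85×10⁻¹² × 1.61×10⁻² / 1.64×10⁻⁴ = 6.98×10⁻⁹ F.
C = C₁ + C₂ = 1.95×10⁻⁸ F.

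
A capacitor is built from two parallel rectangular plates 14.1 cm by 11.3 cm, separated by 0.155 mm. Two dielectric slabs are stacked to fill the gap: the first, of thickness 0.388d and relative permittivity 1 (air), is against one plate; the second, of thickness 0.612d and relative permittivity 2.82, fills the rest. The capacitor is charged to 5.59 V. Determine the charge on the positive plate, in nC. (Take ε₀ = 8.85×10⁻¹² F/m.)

A = 14.1 × 11.3 cm² = 1.59×10⁻² m².
Stacked slabs ⇒ two capacitors in series, each with the full plate area.
C₁ = κ₁ε₀A/d₁ = 1.00 × 8.85×10⁻¹² × 1.59×10⁻² / 6.01×10⁻⁵ = 2.34×10⁻⁹ F.
C₂ = κ₂ε₀A/d₂ = 2.82 × 8.85×10⁻¹² × 1.59×10⁻² / 9.49×10⁻⁵ = 4.19×10⁻⁹ F.
C = (1/C₁ + 1/C₂)⁻¹ = 1.50×10⁻⁹ F.
Q = CV = 1.50×10⁻⁹ × 5.59 = 8.41×10⁻⁹ C.

8.41 nC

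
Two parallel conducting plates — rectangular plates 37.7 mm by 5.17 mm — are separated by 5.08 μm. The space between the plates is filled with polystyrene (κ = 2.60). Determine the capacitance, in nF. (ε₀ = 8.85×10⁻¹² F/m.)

A = 37.7 × 5.17 mm² = 1.95×10⁻⁴ m².
C = κε₀A/d = 2.60 × 8.85×10⁻¹² × 1.95×10⁻⁴ / 5.08×10⁻⁶ = 8.83×10⁻¹⁰ F.

C ≈ 0.883 nF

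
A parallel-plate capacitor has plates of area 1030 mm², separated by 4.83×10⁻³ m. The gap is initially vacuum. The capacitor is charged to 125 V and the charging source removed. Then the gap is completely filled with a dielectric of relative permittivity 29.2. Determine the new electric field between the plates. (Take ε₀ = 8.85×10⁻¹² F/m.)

A = 1030 mm² = 1.03×10⁻³ m².
Initially C₁ = ε₀A/d = 8.85×10⁻¹² × 1.03×10⁻³ / 4.83×10⁻³ = 1.89×10⁻¹² F.
E₁ = 2.59×10⁴ V/m.
Isolated ⇒ Q is held fixed. V₂ = Q/C₂ = V₁/29.2; E = V/d, so E₂/E₁ = (V₂/V₁)(d₁/d₂) = 0.0342.
E₂ = 0.0342 × 2.59×10⁴ = 8.86×10² V/m.

0.886 V/mm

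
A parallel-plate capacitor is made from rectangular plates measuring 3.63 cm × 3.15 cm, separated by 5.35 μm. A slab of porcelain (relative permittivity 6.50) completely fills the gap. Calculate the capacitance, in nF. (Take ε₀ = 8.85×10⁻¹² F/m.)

C ≈ 12.3 nF

A = 3.63 × 3.15 cm² = 1.14×10⁻³ m².
C = κε₀A/d = 6.50 × 8.85×10⁻¹² × 1.14×10⁻³ / 5.35×10⁻⁶ = 1.23×10⁻⁸ F.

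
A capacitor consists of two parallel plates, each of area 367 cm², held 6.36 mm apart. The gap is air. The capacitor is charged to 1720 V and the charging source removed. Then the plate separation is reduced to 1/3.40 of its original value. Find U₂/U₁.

Isolated ⇒ Q is held fixed.
C₂ = 3.40 C₁ and U = Q²/(2C), so U₂/U₁ = C₁/C₂ = 0.294.

0.294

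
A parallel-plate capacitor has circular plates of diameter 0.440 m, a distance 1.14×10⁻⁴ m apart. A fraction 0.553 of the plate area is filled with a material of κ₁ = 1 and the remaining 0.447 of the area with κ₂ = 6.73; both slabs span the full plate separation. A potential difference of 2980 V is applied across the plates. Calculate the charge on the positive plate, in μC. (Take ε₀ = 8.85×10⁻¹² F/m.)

A = π(0.440/2 m)² = 0.152 m².
Side-by-side slabs ⇒ two capacitors in parallel, each spanning the full gap.
C₁ = κ₁ε₀A₁/d = 1.00 × 8.85×10⁻¹² × 8.41×10⁻² / 1.14×10⁻⁴ = 6.53×10⁻⁹ F.
C₂ = κ₂ε₀A₂/d = 6.73 × 8.85×10⁻¹² × 6.80×10⁻² / 1.14×10⁻⁴ = 3.55×10⁻⁸ F.
C = C₁ + C₂ = 4.20×10⁻⁸ F.
Q = CV = 4.20×10⁻⁸ × 2980 = 1.25×10⁻⁴ C.

125 μC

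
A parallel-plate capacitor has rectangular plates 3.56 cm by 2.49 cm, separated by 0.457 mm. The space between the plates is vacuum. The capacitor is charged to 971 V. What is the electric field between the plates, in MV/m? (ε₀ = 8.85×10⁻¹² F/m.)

E = V/d = 971 / 4.57×10⁻⁴ = 2.12×10⁶ V/m.

E ≈ 2.12 MV/m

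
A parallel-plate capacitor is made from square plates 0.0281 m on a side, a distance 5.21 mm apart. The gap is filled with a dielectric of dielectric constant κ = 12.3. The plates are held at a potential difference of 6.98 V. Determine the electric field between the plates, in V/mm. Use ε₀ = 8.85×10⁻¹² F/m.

1.34 V/mm

E = V/d = 6.98 / 5.21×10⁻³ = 1.34×10³ V/m.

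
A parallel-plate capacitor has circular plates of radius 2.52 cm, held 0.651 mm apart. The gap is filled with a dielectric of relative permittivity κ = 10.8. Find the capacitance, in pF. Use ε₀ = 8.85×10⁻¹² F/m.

C ≈ 293 pF

A = π(2.52 cm)² = 2.00×10⁻³ m².
C = κε₀A/d = 10.8 × 8.85×10⁻¹² × 2.00×10⁻³ / 6.51×10⁻⁴ = 2.93×10⁻¹⁰ F.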